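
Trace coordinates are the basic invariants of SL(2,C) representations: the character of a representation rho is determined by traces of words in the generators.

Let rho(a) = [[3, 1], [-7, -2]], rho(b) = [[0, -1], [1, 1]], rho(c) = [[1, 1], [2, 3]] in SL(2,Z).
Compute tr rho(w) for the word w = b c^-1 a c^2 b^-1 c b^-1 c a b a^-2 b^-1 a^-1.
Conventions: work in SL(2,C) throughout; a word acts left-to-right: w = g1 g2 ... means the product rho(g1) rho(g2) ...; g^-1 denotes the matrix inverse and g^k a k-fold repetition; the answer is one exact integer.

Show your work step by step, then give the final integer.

53412

rho(b) = [[0, -1], [1, 1]]
... * rho(c^-1) = [[3, -1], [-2, 1]]  ->  [[2, -1], [1, 0]]
... * rho(a) = [[3, 1], [-7, -2]]  ->  [[13, 4], [3, 1]]
... * rho(c) = [[1, 1], [2, 3]]  ->  [[21, 25], [5, 6]]
... * rho(c) = [[1, 1], [2, 3]]  ->  [[71, 96], [17, 23]]
... * rho(b^-1) = [[1, 1], [-1, 0]]  ->  [[-25, 71], [-6, 17]]
... * rho(c) = [[1, 1], [2, 3]]  ->  [[117, 188], [28, 45]]
... * rho(b^-1) = [[1, 1], [-1, 0]]  ->  [[-71, 117], [-17, 28]]
... * rho(c) = [[1, 1], [2, 3]]  ->  [[163, 280], [39, 67]]
... * rho(a) = [[3, 1], [-7, -2]]  ->  [[-1471, -397], [-352, -95]]
... * rho(b) = [[0, -1], [1, 1]]  ->  [[-397, 1074], [-95, 257]]
... * rho(a^-1) = [[-2, -1], [7, 3]]  ->  [[8312, 3619], [1989, 866]]
... * rho(a^-1) = [[-2, -1], [7, 3]]  ->  [[8709, 2545], [2084, 609]]
... * rho(b^-1) = [[1, 1], [-1, 0]]  ->  [[6164, 8709], [1475, 2084]]
... * rho(a^-1) = [[-2, -1], [7, 3]]  ->  [[48635, 19963], [11638, 4777]]
tr = 48635 + 4777 = 53412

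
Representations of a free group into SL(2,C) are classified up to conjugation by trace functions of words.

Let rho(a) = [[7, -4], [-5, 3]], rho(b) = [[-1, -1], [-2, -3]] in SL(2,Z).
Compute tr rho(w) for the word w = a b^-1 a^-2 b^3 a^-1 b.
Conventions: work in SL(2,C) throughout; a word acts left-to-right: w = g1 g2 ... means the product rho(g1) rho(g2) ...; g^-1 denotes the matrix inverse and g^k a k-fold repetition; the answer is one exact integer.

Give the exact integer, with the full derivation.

-10252

rho(a) = [[7, -4], [-5, 3]]
... * rho(b^-1) = [[-3, 1], [2, -1]]  ->  [[-29, 11], [21, -8]]
... * rho(a^-1) = [[3, 4], [5, 7]]  ->  [[-32, -39], [23, 28]]
... * rho(a^-1) = [[3, 4], [5, 7]]  ->  [[-291, -401], [209, 288]]
... * rho(b) = [[-1, -1], [-2, -3]]  ->  [[1093, 1494], [-785, -1073]]
... * rho(b) = [[-1, -1], [-2, -3]]  ->  [[-4081, -5575], [2931, 4004]]
... * rho(b) = [[-1, -1], [-2, -3]]  ->  [[15231, 20806], [-10939, -14943]]
... * rho(a^-1) = [[3, 4], [5, 7]]  ->  [[149723, 206566], [-107532, -148357]]
... * rho(b) = [[-1, -1], [-2, -3]]  ->  [[-562855, -769421], [404246, 552603]]
tr = -562855 + 552603 = -10252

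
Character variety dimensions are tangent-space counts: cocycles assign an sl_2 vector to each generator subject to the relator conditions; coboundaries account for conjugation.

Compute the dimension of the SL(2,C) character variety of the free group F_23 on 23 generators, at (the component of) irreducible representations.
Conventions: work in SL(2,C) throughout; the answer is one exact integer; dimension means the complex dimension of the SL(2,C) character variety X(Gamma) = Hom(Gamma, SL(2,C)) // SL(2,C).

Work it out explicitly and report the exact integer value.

66

The free group F_23: 23 generators, no relators.
Z^1(Gamma, Ad rho) = (sl_2)^23: a cocycle is a free choice of one sl_2 vector per generator, so dim Z^1 = 3*23 = 69.
At an irreducible rho the centralizer of the image in sl_2 is 0, so the coboundary map sl_2 -> Z^1 is injective: dim B^1 = 3.
dim H^1 = 69 - 3 = 66, which is dim X.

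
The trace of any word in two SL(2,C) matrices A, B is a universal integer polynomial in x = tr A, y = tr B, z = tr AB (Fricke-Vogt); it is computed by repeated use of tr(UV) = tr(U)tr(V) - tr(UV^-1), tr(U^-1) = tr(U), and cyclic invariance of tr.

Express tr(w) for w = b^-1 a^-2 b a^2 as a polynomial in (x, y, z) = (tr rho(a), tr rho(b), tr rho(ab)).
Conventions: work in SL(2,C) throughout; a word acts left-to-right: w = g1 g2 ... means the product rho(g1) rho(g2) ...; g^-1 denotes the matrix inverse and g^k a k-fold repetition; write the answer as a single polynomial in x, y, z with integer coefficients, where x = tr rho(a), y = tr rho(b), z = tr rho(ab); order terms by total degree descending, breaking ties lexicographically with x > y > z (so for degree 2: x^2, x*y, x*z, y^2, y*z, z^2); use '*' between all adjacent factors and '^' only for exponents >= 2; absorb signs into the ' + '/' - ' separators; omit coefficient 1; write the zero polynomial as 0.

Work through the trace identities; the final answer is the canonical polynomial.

trace(a^2) = trace(a) * trace(a) - trace(1) = x^2 - 2
trace(a b a) = trace(a) * trace(b a) - trace(b) = x*z - y
trace(a b a^2) = trace(a) * trace(a b a) - trace(a b) = x^2*z - x*y - z
trace(b a b a) = trace(b a) * trace(b a) - trace(1) = z^2 - 2
trace(b a b) = trace(b) * trace(a b) - trace(a) = y*z - x
trace(a b a^2 b) = trace(a) * trace(b a b a) - trace(b a b) = x*z^2 - y*z - x
trace(b a^2 b^-1 a) = trace(a b a^2) * trace(b) - trace(a b a^2 b) = x^2*y*z - x*y^2 - x*z^2 + x
trace(b a^2 b^-1 a^-1) = trace(b a^2 b^-1) * trace(a) - trace(b a^2 b^-1 a) = -x^2*y*z + x^3 + x*y^2 + x*z^2 - 3*x
trace(b^-1 a^-2 b a^2) = trace(b a^2 b^-1 a^-1) * trace(a) - trace(b a^2 b^-1) = -x^3*y*z + x^4 + x^2*y^2 + x^2*z^2 - 4*x^2 + 2

-x^3*y*z + x^4 + x^2*y^2 + x^2*z^2 - 4*x^2 + 2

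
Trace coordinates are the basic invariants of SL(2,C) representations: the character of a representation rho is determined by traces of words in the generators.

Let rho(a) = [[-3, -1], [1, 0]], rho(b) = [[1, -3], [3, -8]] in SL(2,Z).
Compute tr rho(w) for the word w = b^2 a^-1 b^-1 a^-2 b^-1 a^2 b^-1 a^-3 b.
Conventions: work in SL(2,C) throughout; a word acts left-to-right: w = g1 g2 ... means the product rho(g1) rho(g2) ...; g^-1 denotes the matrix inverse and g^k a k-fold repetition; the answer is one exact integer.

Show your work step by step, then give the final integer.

345245699

rho(b) = [[1, -3], [3, -8]]
... * rho(b) = [[1, -3], [3, -8]]  ->  [[-8, 21], [-21, 55]]
... * rho(a^-1) = [[0, 1], [-1, -3]]  ->  [[-21, -71], [-55, -186]]
... * rho(b^-1) = [[-8, 3], [-3, 1]]  ->  [[381, -134], [998, -351]]
... * rho(a^-1) = [[0, 1], [-1, -3]]  ->  [[134, 783], [351, 2051]]
... * rho(a^-1) = [[0, 1], [-1, -3]]  ->  [[-783, -2215], [-2051, -5802]]
... * rho(b^-1) = [[-8, 3], [-3, 1]]  ->  [[12909, -4564], [33814, -11955]]
... * rho(a) = [[-3, -1], [1, 0]]  ->  [[-43291, -12909], [-113397, -33814]]
... * rho(a) = [[-3, -1], [1, 0]]  ->  [[116964, 43291], [306377, 113397]]
... * rho(b^-1) = [[-8, 3], [-3, 1]]  ->  [[-1065585, 394183], [-2791207, 1032528]]
... * rho(a^-1) = [[0, 1], [-1, -3]]  ->  [[-394183, -2248134], [-1032528, -5888791]]
... * rho(a^-1) = [[0, 1], [-1, -3]]  ->  [[2248134, 6350219], [5888791, 16633845]]
... * rho(a^-1) = [[0, 1], [-1, -3]]  ->  [[-6350219, -16802523], [-16633845, -44012744]]
... * rho(b) = [[1, -3], [3, -8]]  ->  [[-56757788, 153470841], [-148672077, 402003487]]
tr = -56757788 + 402003487 = 345245699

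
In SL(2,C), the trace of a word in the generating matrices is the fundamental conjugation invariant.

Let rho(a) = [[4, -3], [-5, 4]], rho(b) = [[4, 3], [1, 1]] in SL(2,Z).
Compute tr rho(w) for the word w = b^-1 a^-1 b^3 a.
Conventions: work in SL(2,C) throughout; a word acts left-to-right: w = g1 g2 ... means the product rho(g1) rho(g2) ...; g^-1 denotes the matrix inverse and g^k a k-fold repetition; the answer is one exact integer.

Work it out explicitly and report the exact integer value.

rho(b^-1) = [[1, -3], [-1, 4]]
... * rho(a^-1) = [[4, 3], [5, 4]]  ->  [[-11, -9], [16, 13]]
... * rho(b) = [[4, 3], [1, 1]]  ->  [[-53, -42], [77, 61]]
... * rho(b) = [[4, 3], [1, 1]]  ->  [[-254, -201], [369, 292]]
... * rho(b) = [[4, 3], [1, 1]]  ->  [[-1217, -963], [1768, 1399]]
... * rho(a) = [[4, -3], [-5, 4]]  ->  [[-53, -201], [77, 292]]
tr = -53 + 292 = 239

239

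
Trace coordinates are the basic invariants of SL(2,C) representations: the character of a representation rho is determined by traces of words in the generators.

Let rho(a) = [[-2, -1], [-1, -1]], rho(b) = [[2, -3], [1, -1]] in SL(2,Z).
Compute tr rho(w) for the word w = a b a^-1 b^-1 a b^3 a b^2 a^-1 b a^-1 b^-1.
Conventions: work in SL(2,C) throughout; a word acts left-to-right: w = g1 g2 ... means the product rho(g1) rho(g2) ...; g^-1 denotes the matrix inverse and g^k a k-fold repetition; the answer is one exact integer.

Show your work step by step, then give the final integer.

rho(a) = [[-2, -1], [-1, -1]]
... * rho(b) = [[2, -3], [1, -1]]  ->  [[-5, 7], [-3, 4]]
... * rho(a^-1) = [[-1, 1], [1, -2]]  ->  [[12, -19], [7, -11]]
... * rho(b^-1) = [[-1, 3], [-1, 2]]  ->  [[7, -2], [4, -1]]
... * rho(a) = [[-2, -1], [-1, -1]]  ->  [[-12, -5], [-7, -3]]
... * rho(b) = [[2, -3], [1, -1]]  ->  [[-29, 41], [-17, 24]]
... * rho(b) = [[2, -3], [1, -1]]  ->  [[-17, 46], [-10, 27]]
... * rho(b) = [[2, -3], [1, -1]]  ->  [[12, 5], [7, 3]]
... * rho(a) = [[-2, -1], [-1, -1]]  ->  [[-29, -17], [-17, -10]]
... * rho(b) = [[2, -3], [1, -1]]  ->  [[-75, 104], [-44, 61]]
... * rho(b) = [[2, -3], [1, -1]]  ->  [[-46, 121], [-27, 71]]
... * rho(a^-1) = [[-1, 1], [1, -2]]  ->  [[167, -288], [98, -169]]
... * rho(b) = [[2, -3], [1, -1]]  ->  [[46, -213], [27, -125]]
... * rho(a^-1) = [[-1, 1], [1, -2]]  ->  [[-259, 472], [-152, 277]]
... * rho(b^-1) = [[-1, 3], [-1, 2]]  ->  [[-213, 167], [-125, 98]]
tr = -213 + 98 = -115

-115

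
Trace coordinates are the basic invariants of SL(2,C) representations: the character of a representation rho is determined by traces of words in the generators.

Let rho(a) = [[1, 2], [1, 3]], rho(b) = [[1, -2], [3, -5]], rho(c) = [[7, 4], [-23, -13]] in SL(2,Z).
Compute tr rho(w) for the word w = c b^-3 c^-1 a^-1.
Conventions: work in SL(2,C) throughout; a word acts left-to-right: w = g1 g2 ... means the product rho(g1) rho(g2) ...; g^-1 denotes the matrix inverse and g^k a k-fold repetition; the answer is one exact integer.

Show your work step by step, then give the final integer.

rho(c) = [[7, 4], [-23, -13]]
... * rho(b^-1) = [[-5, 2], [-3, 1]]  ->  [[-47, 18], [154, -59]]
... * rho(b^-1) = [[-5, 2], [-3, 1]]  ->  [[181, -76], [-593, 249]]
... * rho(b^-1) = [[-5, 2], [-3, 1]]  ->  [[-677, 286], [2218, -937]]
... * rho(c^-1) = [[-13, -4], [23, 7]]  ->  [[15379, 4710], [-50385, -15431]]
... * rho(a^-1) = [[3, -2], [-1, 1]]  ->  [[41427, -26048], [-135724, 85339]]
tr = 41427 + 85339 = 126766

126766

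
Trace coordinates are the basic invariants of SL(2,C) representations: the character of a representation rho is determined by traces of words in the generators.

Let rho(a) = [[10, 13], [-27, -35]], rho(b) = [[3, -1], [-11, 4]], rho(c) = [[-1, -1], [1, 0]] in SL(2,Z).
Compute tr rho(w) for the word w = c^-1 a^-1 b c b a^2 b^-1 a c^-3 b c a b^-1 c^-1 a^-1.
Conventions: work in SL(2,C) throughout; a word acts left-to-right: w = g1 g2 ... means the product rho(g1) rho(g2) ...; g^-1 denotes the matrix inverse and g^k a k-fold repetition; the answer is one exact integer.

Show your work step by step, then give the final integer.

-446189332017

rho(c^-1) = [[0, 1], [-1, -1]]
... * rho(a^-1) = [[-35, -13], [27, 10]]  ->  [[27, 10], [8, 3]]
... * rho(b) = [[3, -1], [-11, 4]]  ->  [[-29, 13], [-9, 4]]
... * rho(c) = [[-1, -1], [1, 0]]  ->  [[42, 29], [13, 9]]
... * rho(b) = [[3, -1], [-11, 4]]  ->  [[-193, 74], [-60, 23]]
... * rho(a) = [[10, 13], [-27, -35]]  ->  [[-3928, -5099], [-1221, -1585]]
... * rho(a) = [[10, 13], [-27, -35]]  ->  [[98393, 127401], [30585, 39602]]
... * rho(b^-1) = [[4, 1], [11, 3]]  ->  [[1794983, 480596], [557962, 149391]]
... * rho(a) = [[10, 13], [-27, -35]]  ->  [[4973738, 6513919], [1546063, 2024821]]
... * rho(c^-1) = [[0, 1], [-1, -1]]  ->  [[-6513919, -1540181], [-2024821, -478758]]
... * rho(c^-1) = [[0, 1], [-1, -1]]  ->  [[1540181, -4973738], [478758, -1546063]]
... * rho(c^-1) = [[0, 1], [-1, -1]]  ->  [[4973738, 6513919], [1546063, 2024821]]
... * rho(b) = [[3, -1], [-11, 4]]  ->  [[-56731895, 21081938], [-17634842, 6553221]]
... * rho(c) = [[-1, -1], [1, 0]]  ->  [[77813833, 56731895], [24188063, 17634842]]
... * rho(a) = [[10, 13], [-27, -35]]  ->  [[-753622835, -974036496], [-234260104, -302774651]]
... * rho(b^-1) = [[4, 1], [11, 3]]  ->  [[-13728892796, -3675732323], [-4267561577, -1142584057]]
... * rho(c^-1) = [[0, 1], [-1, -1]]  ->  [[3675732323, -10053160473], [1142584057, -3124977520]]
... * rho(a^-1) = [[-35, -13], [27, 10]]  ->  [[-400085964076, -148316124929], [-124364835035, -46103367941]]
tr = -400085964076 + -46103367941 = -446189332017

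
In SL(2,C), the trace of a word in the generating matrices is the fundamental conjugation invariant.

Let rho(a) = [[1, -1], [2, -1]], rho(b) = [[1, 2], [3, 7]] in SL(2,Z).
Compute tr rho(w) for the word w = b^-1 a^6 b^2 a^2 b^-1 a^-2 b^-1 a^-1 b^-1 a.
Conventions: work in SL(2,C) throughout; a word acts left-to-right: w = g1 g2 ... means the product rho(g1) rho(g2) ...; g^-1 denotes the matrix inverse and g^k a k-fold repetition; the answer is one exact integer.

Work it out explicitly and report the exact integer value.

rho(b^-1) = [[7, -2], [-3, 1]]
... * rho(a) = [[1, -1], [2, -1]]  ->  [[3, -5], [-1, 2]]
... * rho(a) = [[1, -1], [2, -1]]  ->  [[-7, 2], [3, -1]]
... * rho(a) = [[1, -1], [2, -1]]  ->  [[-3, 5], [1, -2]]
... * rho(a) = [[1, -1], [2, -1]]  ->  [[7, -2], [-3, 1]]
... * rho(a) = [[1, -1], [2, -1]]  ->  [[3, -5], [-1, 2]]
... * rho(a) = [[1, -1], [2, -1]]  ->  [[-7, 2], [3, -1]]
... * rho(b) = [[1, 2], [3, 7]]  ->  [[-1, 0], [0, -1]]
... * rho(b) = [[1, 2], [3, 7]]  ->  [[-1, -2], [-3, -7]]
... * rho(a) = [[1, -1], [2, -1]]  ->  [[-5, 3], [-17, 10]]
... * rho(a) = [[1, -1], [2, -1]]  ->  [[1, 2], [3, 7]]
... * rho(b^-1) = [[7, -2], [-3, 1]]  ->  [[1, 0], [0, 1]]
... * rho(a^-1) = [[-1, 1], [-2, 1]]  ->  [[-1, 1], [-2, 1]]
... * rho(a^-1) = [[-1, 1], [-2, 1]]  ->  [[-1, 0], [0, -1]]
... * rho(b^-1) = [[7, -2], [-3, 1]]  ->  [[-7, 2], [3, -1]]
... * rho(a^-1) = [[-1, 1], [-2, 1]]  ->  [[3, -5], [-1, 2]]
... * rho(b^-1) = [[7, -2], [-3, 1]]  ->  [[36, -11], [-13, 4]]
... * rho(a) = [[1, -1], [2, -1]]  ->  [[14, -25], [-5, 9]]
tr = 14 + 9 = 23

23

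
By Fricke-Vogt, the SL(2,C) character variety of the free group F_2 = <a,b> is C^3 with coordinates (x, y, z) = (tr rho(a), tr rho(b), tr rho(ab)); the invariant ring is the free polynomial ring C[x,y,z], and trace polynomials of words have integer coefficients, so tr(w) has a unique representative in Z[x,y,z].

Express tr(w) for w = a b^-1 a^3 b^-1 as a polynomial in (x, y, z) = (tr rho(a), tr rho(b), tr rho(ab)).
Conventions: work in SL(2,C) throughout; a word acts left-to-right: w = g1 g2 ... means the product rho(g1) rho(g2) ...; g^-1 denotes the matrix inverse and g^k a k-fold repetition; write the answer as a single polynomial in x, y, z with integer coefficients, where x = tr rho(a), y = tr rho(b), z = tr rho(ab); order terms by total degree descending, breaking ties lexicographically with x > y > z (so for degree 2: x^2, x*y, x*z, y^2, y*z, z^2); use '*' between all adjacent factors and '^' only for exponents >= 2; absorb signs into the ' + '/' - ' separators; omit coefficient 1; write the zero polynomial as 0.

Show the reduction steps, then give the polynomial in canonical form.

x^4*y^2 - 2*x^3*y*z - 2*x^2*y^2 + x^2*z^2 + 3*x*y*z - x^2 - z^2 + 2

apply: trace(a^2) = trace(a)*trace(a) - trace(1)  (reduce the a square) = x^2 - 2
apply: trace(a^3) = trace(a)*trace(a^2) - trace(a)  (reduce the a square) = x^3 - 3*x
use: trace(a^4) = trace(a)*trace(a^3) - trace(a^2)  (reduce the a square) = x^4 - 4*x^2 + 2
trace(a b a) = trace(a)*trace(b a) - trace(b)  (reduce the a square) = x*z - y
trace(a^2 b a) = trace(a)*trace(a b a) - trace(a b)  (reduce the a square) = x^2*z - x*y - z
trace(a^4 b) = trace(a)*trace(a^2 b a) - trace(a^2 b)  (reduce the a square) = x^3*z - x^2*y - 2*x*z + y
trace(a^3 b^-1 a) = trace(a^4)*trace(b) - trace(a^4 b)  (eliminate b^-1) = x^4*y - x^3*z - 3*x^2*y + 2*x*z + y
use: trace(b a b a) = trace(a b)*trace(a b) - trace(1)  (split on a) = z^2 - 2
trace(b a b) = trace(b)*trace(a b) - trace(a)  (reduce the b square) = y*z - x
use: trace(b a b a^2) = trace(a)*trace(b a b a) - trace(b a b)  (reduce the a square) = x*z^2 - y*z - x
apply: trace(a b a^3 b) = trace(a)*trace(b a b a^2) - trace(b a b a)  (reduce the a square) = x^2*z^2 - x*y*z - x^2 - z^2 + 2
trace(a^3 b^-1 a b) = trace(a b a^3)*trace(b) - trace(a b a^3 b)  (eliminate b^-1) = x^3*y*z - x^2*y^2 - x^2*z^2 - x*y*z + x^2 + y^2 + z^2 - 2
trace(a b^-1 a^3 b^-1) = trace(a^3 b^-1 a)*trace(b) - trace(a^3 b^-1 a b)  (eliminate b^-1) = x^4*y^2 - 2*x^3*y*z - 2*x^2*y^2 + x^2*z^2 + 3*x*y*z - x^2 - z^2 + 2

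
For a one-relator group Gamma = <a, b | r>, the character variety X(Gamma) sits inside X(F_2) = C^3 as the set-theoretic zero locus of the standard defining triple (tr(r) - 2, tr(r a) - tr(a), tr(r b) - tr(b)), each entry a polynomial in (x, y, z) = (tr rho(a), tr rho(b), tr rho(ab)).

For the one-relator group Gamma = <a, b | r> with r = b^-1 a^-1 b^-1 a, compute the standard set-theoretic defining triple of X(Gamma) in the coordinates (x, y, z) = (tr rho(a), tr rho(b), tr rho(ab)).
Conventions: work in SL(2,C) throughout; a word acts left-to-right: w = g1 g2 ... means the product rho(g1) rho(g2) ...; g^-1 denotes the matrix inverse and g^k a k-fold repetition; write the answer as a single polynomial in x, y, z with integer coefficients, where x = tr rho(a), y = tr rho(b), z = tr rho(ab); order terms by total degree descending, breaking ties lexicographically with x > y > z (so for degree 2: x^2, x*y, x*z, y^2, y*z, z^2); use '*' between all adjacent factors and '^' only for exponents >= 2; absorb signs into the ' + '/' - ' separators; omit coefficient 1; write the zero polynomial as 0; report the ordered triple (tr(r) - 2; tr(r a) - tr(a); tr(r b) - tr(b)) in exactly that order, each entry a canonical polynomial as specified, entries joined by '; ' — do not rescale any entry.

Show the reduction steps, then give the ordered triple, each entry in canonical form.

tr(a b^-1) = tr(a) * tr(b) - tr(a b)  (eliminate b^-1) = x*y - z
tr(b^-1 a b^-1) = tr(a b^-1) * tr(b) - tr(a)  (eliminate b^-1) = x*y^2 - y*z - x
apply: tr(a^2) = tr(a) * tr(a) - tr(1)  (reduce the a square) = x^2 - 2
tr(a^2 b) = tr(a) * tr(b a) - tr(b)  (reduce the a square) = x*z - y
tr(a b^-1 a) = tr(a^2) * tr(b) - tr(a^2 b)  (eliminate b^-1) = x^2*y - x*z - y
tr(a b a b) = tr(b a) * tr(b a) - tr(1)  (split on b) = z^2 - 2
apply: tr(a b^-1 a b) = tr(a b a) * tr(b) - tr(a b a b)  (eliminate b^-1) = x*y*z - y^2 - z^2 + 2
tr(b^-1 a b^-1 a) = tr(a b^-1 a) * tr(b) - tr(a b^-1 a b)  (eliminate b^-1) = x^2*y^2 - 2*x*y*z + z^2 - 2
tr(b^-1 a^-1 b^-1 a) = tr(b^-1 a b^-1) * tr(a) - tr(b^-1 a b^-1 a)  (eliminate a^-1) = x*y*z - x^2 - z^2 + 2
apply: tr(b^-1 a^2 b^-1) = tr(b^-1 a^2) * tr(b) - tr(b^-1 a^2 b) = x^2*y^2 - x*y*z - x^2 - y^2 + 2
apply: tr(a^3) = tr(a) * tr(a^2) - tr(a) = x^3 - 3*x
use: tr(a^3 b) = tr(a) * tr(b a^2) - tr(b a) = x^2*z - x*y - z
apply: tr(a b^-1 a^2) = tr(a^3) * tr(b) - tr(a^3 b) = x^3*y - x^2*z - 2*x*y + z
apply: tr(b a b) = tr(b) * tr(a b) - tr(a) = y*z - x
apply: tr(a^2 b a b) = tr(a) * tr(b a b a) - tr(b a b) = x*z^2 - y*z - x
apply: tr(a b^-1 a^2 b) = tr(a^2 b a) * tr(b) - tr(a^2 b a b) = x^2*y*z - x*y^2 - x*z^2 + x
use: tr(b^-1 a^2 b^-1 a) = tr(a b^-1 a^2) * tr(b) - tr(a b^-1 a^2 b) = x^3*y^2 - 2*x^2*y*z - x*y^2 + x*z^2 + y*z - x
tr(b^-1 a^-1 b^-1 a^2) = tr(b^-1 a^2 b^-1) * tr(a) - tr(b^-1 a^2 b^-1 a) = x^2*y*z - x^3 - x*z^2 - y*z + 3*x
assemble the triple (tr(r) - 2; tr(r a) - x; tr(r b) - y)

x*y*z - x^2 - z^2; x^2*y*z - x^3 - x*z^2 - y*z + 2*x; 0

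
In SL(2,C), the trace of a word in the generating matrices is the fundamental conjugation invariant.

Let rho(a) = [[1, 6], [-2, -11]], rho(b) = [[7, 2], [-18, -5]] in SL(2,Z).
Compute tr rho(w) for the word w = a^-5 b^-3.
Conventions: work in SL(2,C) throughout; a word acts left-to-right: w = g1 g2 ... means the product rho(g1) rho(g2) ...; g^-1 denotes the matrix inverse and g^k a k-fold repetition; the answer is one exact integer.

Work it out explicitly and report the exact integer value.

-1259170

rho(a^-1) = [[-11, -6], [2, 1]]
... * rho(a^-1) = [[-11, -6], [2, 1]]  ->  [[109, 60], [-20, -11]]
... * rho(a^-1) = [[-11, -6], [2, 1]]  ->  [[-1079, -594], [198, 109]]
... * rho(a^-1) = [[-11, -6], [2, 1]]  ->  [[10681, 5880], [-1960, -1079]]
... * rho(a^-1) = [[-11, -6], [2, 1]]  ->  [[-105731, -58206], [19402, 10681]]
... * rho(b^-1) = [[-5, -2], [18, 7]]  ->  [[-519053, -195980], [95248, 35963]]
... * rho(b^-1) = [[-5, -2], [18, 7]]  ->  [[-932375, -333754], [171094, 61245]]
... * rho(b^-1) = [[-5, -2], [18, 7]]  ->  [[-1345697, -471528], [246940, 86527]]
tr = -1345697 + 86527 = -1259170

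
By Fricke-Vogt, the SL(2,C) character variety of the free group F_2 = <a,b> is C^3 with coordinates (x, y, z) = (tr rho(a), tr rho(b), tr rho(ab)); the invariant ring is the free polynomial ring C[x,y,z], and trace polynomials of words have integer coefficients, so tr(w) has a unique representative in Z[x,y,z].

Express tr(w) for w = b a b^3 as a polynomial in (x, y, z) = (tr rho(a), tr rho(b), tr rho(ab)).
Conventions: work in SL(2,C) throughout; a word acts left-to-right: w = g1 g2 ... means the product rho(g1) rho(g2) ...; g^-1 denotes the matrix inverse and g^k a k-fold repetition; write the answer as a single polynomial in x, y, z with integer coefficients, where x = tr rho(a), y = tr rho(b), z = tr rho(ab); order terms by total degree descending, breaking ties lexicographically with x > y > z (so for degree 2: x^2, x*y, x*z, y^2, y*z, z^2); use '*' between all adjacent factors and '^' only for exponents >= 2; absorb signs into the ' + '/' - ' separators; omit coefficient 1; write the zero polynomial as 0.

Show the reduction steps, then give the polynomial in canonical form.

y^3*z - x*y^2 - 2*y*z + x

tr(a b^2) = tr(b) tr(a b) - tr(a)  (reduce the b square) = y*z - x
and tr(b a b^2) = tr(b) tr(a b^2) - tr(a b)  (reduce the b square) = y^2*z - x*y - z
next, tr(b a b^3) = tr(b) tr(b a b^2) - tr(b a b)  (reduce the b square) = y^3*z - x*y^2 - 2*y*z + x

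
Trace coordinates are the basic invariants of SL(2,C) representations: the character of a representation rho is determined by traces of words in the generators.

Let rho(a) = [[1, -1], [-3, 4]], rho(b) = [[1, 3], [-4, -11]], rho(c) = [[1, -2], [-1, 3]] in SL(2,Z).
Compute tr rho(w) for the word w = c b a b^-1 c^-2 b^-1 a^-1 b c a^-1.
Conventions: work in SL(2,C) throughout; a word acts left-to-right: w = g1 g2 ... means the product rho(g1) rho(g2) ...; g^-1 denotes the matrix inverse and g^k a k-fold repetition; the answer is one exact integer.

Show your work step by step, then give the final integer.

-115483

rho(c) = [[1, -2], [-1, 3]]
... * rho(b) = [[1, 3], [-4, -11]]  ->  [[9, 25], [-13, -36]]
... * rho(a) = [[1, -1], [-3, 4]]  ->  [[-66, 91], [95, -131]]
... * rho(b^-1) = [[-11, -3], [4, 1]]  ->  [[1090, 289], [-1569, -416]]
... * rho(c^-1) = [[3, 2], [1, 1]]  ->  [[3559, 2469], [-5123, -3554]]
... * rho(c^-1) = [[3, 2], [1, 1]]  ->  [[13146, 9587], [-18923, -13800]]
... * rho(b^-1) = [[-11, -3], [4, 1]]  ->  [[-106258, -29851], [152953, 42969]]
... * rho(a^-1) = [[4, 1], [3, 1]]  ->  [[-514585, -136109], [740719, 195922]]
... * rho(b) = [[1, 3], [-4, -11]]  ->  [[29851, -46556], [-42969, 67015]]
... * rho(c) = [[1, -2], [-1, 3]]  ->  [[76407, -199370], [-109984, 286983]]
... * rho(a^-1) = [[4, 1], [3, 1]]  ->  [[-292482, -122963], [421013, 176999]]
tr = -292482 + 176999 = -115483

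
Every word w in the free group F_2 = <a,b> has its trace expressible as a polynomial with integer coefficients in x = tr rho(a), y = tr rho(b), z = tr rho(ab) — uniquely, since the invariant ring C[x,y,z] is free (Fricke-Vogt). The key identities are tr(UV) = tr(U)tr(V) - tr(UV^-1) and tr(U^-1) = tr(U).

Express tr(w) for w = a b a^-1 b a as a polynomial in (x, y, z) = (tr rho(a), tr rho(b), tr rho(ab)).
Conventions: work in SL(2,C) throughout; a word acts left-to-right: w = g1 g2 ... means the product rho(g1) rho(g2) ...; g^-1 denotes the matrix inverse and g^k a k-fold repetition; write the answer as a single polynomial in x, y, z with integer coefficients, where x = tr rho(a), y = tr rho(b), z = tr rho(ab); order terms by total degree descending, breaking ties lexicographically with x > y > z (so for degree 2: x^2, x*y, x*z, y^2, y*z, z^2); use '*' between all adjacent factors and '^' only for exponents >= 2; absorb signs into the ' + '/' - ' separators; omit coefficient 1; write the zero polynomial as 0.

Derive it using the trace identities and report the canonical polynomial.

x^2*y*z - x^3 - x*y^2 - x*z^2 + y*z + 3*x

trace(b^2 a) = trace(b) trace(a b) - trace(a) = y*z - x
trace(b^2) = trace(b) trace(b) - trace(1) = y^2 - 2
trace(b a^2 b) = trace(a) trace(b^2 a) - trace(b^2) = x*y*z - x^2 - y^2 + 2
so trace(b a b a) = trace(a b) trace(a b) - trace(1) = z^2 - 2
trace(b a^2 b a) = trace(a) trace(b a b a) - trace(b a b) = x*z^2 - y*z - x
trace(a b a^-1 b a) = trace(b a^2 b) trace(a) - trace(b a^2 b a) = x^2*y*z - x^3 - x*y^2 - x*z^2 + y*z + 3*x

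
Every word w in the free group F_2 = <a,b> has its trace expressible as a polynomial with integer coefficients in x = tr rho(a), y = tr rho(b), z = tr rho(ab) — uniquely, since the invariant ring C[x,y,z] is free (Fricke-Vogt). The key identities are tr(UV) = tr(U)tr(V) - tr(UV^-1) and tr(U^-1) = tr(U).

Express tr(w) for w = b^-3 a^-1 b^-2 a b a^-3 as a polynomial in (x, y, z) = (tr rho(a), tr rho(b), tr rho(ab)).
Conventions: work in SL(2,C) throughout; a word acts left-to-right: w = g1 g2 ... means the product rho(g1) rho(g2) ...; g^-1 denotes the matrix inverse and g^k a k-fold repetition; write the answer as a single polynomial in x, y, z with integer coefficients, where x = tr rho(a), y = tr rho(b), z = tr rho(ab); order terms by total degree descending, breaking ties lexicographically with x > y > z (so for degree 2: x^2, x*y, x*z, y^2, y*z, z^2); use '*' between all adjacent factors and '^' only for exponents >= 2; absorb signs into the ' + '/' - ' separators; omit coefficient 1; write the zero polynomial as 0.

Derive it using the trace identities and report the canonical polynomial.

tr(a^-1) = tr(a) = x
and tr(a b a) = tr(a) tr(b a) - tr(b) = x*z - y
next, tr(b a b a) = tr(b a) tr(b a) - tr(1) = z^2 - 2
tr(b a b) = tr(b) tr(a b) - tr(a) = y*z - x
tr(a b a b a) = tr(a) tr(b a b a) - tr(b a b) = x*z^2 - y*z - x
tr(a b a b a b) = tr(a b) tr(a b a b) - tr(a^-1 b^-1) = z^3 - 3*z
tr(b a b a b^-1 a) = tr(a b a b a) tr(b) - tr(a b a b a b) = x*y*z^2 - y^2*z - z^3 - x*y + 3*z
tr(b^-1 a^-1 b a b a) = tr(b a b a b^-1) tr(a) - tr(b a b a b^-1 a) = -x*y*z^2 + x^2*z + y^2*z + z^3 - 3*z
next, tr(a b a^-1 b^-1 a^-1 b) = tr(b^-1 a^-1 b a b) tr(a) - tr(b^-1 a^-1 b a b a) = x*y*z^2 - x^2*z - y^2*z - z^3 + x*y + 3*z
tr(a^-1 b^-1 a^-1 b^-1 a b) = tr(a b a^-1 b^-1 a^-1) tr(b) - tr(a b a^-1 b^-1 a^-1 b) = -x*y*z^2 + x^2*z + y^2*z + z^3 - 3*z
tr(a^-1 b^-1 a b a^-2 b^-1) = tr(a^-1 b^-1 a^-1 b^-1 a b) tr(a) - tr(a^-1 b^-1 a^-1 b^-1 a b a) = -x^2*y*z^2 + x^3*z + x*y^2*z + x*z^3 - 3*x*z - y
tr(b^-1 a b a) = tr(a b a) tr(b) - tr(a b a b) = x*y*z - y^2 - z^2 + 2
and tr(b^-1 a b a^-1) = tr(b^-1 a b) tr(a) - tr(b^-1 a b a) = -x*y*z + x^2 + y^2 + z^2 - 2
tr(a^-2 b^-1 a b) = tr(b^-1 a b a^-1) tr(a) - tr(b^-1 a b) = -x^2*y*z + x^3 + x*y^2 + x*z^2 - 3*x
tr(a^-1 b^-1 a b a^-2) = tr(a^-2 b^-1 a b) tr(a) - tr(a^-2 b^-1 a b a) = -x^3*y*z + x^4 + x^2*y^2 + x^2*z^2 + x*y*z - 4*x^2 - y^2 - z^2 + 2
and tr(b^-2 a^-1 b^-1 a b a^-2) = tr(a^-1 b^-1 a b a^-2 b^-1) tr(b) - tr(a^-1 b^-1 a b a^-2) = -x^2*y^2*z^2 + 2*x^3*y*z + x*y^3*z + x*y*z^3 - x^4 - x^2*y^2 - x^2*z^2 - 4*x*y*z + 4*x^2 + z^2 - 2
tr(a b a^-1 b^-2) = tr(b^-1 a b a^-1) tr(b) - tr(b^-1 a b a^-1 b) = -x*y^2*z + x^2*y + y^3 + y*z^2 - 3*y
next, tr(b^-1 a b a^-1 b^-2) = tr(a b a^-1 b^-2) tr(b) - tr(a b a^-1 b^-1) = -x*y^3*z + x^2*y^2 + y^4 + y^2*z^2 + x*y*z - x^2 - 4*y^2 - z^2 + 2
tr(a^2) = tr(a) tr(a) - tr(1) = x^2 - 2
tr(a b^-1 a) = tr(a^2) tr(b) - tr(a^2 b) = x^2*y - x*z - y
next, tr(a b a^2) = tr(a) tr(b a^2) - tr(b a) = x^2*z - x*y - z
and tr(a b^-1 a b a) = tr(a b a^2) tr(b) - tr(a b a^2 b) = x^2*y*z - x*y^2 - x*z^2 + x
tr(b^-1 a b^-1 a b a) = tr(a b^-1 a b a) tr(b) - tr(a b^-1 a b a b) = x^2*y^2*z - x*y^3 - 2*x*y*z^2 + y^2*z + z^3 + 2*x*y - 3*z
tr(b^-1 a b^-1 a b a^-1) = tr(b^-1 a b^-1 a b) tr(a) - tr(b^-1 a b^-1 a b a) = -x^2*y^2*z + x^3*y + x*y^3 + 2*x*y*z^2 - x^2*z - y^2*z - z^3 - 3*x*y + 3*z
next, tr(b^-1 a b a^-1 b^-2 a) = tr(b^-1 a b^-1 a b a^-1) tr(b) - tr(b^-1 a b^-1 a b a^-1 b) = -x^2*y^3*z + x^3*y^2 + x*y^4 + 2*x*y^2*z^2 - x^2*y*z - y^3*z - y*z^3 - 3*x*y^2 + 3*y*z - x
and tr(b^-2 a^-1 b^-1 a b a^-1) = tr(b^-1 a b a^-1 b^-2) tr(a) - tr(b^-1 a b a^-1 b^-2 a) = -x*y^2*z^2 + 2*x^2*y*z + y^3*z + y*z^3 - x^3 - x*y^2 - x*z^2 - 3*y*z + 3*x
tr(a^-1 b^-1 a b a^-3 b^-2) = tr(b^-2 a^-1 b^-1 a b a^-2) tr(a) - tr(b^-2 a^-1 b^-1 a b a^-1) = -x^3*y^2*z^2 + 2*x^4*y*z + x^2*y^3*z + x^2*y*z^3 - x^5 - x^3*y^2 - x^3*z^2 + x*y^2*z^2 - 6*x^2*y*z - y^3*z - y*z^3 + 5*x^3 + x*y^2 + 2*x*z^2 + 3*y*z - 5*x
tr(b a^-1) = tr(b) tr(a) - tr(b a) = x*y - z
and tr(b^-2 a b a^-2) = tr(a b a^-2 b^-1) tr(b) - tr(a b a^-2) = -x^2*y^2*z + x^3*y + x*y^3 + x*y*z^2 - 4*x*y + z
tr(b^-1 a b a^-3 b^-1) = tr(b^-2 a b a^-2) tr(a) - tr(b^-2 a b a^-1) = -x^3*y^2*z + x^4*y + x^2*y^3 + x^2*y*z^2 + x*y^2*z - 5*x^2*y - y^3 - y*z^2 + x*z + 3*y
and tr(a^-1 b^-1 a b^-1 a b a^-1) = tr(a^-1 b^-1 a b^-1 a b) tr(a) - tr(a^-1 b^-1 a b^-1 a b a) = -x^3*y^2*z + x^4*y + x^2*y^3 + 2*x^2*y*z^2 - x^3*z - x*y^2*z - x*z^3 - 4*x^2*y + 4*x*z + y
next, tr(b^-1 a b a^-3 b^-1 a) = tr(a^-1 b^-1 a b^-1 a b a^-1) tr(a) - tr(a^-1 b^-1 a b^-1 a b) = -x^4*y^2*z + x^5*y + x^3*y^3 + 2*x^3*y*z^2 - x^4*z - x^2*z^3 - 5*x^3*y - x*y^3 - 2*x*y*z^2 + 5*x^2*z + y^2*z + z^3 + 4*x*y - 3*z
and tr(a^-1 b^-1 a b a^-3 b^-1) = tr(b^-1 a b a^-3 b^-1) tr(a) - tr(b^-1 a b a^-3 b^-1 a) = -x^3*y*z^2 + x^4*z + x^2*y^2*z + x^2*z^3 + x*y*z^2 - 4*x^2*z - y^2*z - z^3 - x*y + 3*z
tr(a b a^-3 b^-3 a^-1 b^-1) = tr(a^-1 b^-1 a b a^-3 b^-2) tr(b) - tr(a^-1 b^-1 a b a^-3 b^-1) = -x^3*y^3*z^2 + 2*x^4*y^2*z + x^2*y^4*z + x^2*y^2*z^3 - x^5*y - x^3*y^3 + x*y^3*z^2 - x^4*z - 7*x^2*y^2*z - x^2*z^3 - y^4*z - y^2*z^3 + 5*x^3*y + x*y^3 + x*y*z^2 + 4*x^2*z + 4*y^2*z + z^3 - 4*x*y - 3*z
tr(a^-1 b^-2 a^-1) = tr(b^-1 a^-2) tr(b) - tr(b^-1 a^-2 b) = x*y*z - x^2 - y^2 + 2
tr(a^-3 b^-2) = tr(a^-1 b^-2 a^-1) tr(a) - tr(a^-1 b^-2) = x^2*y*z - x^3 - x*y^2 - y*z + 3*x
tr(b^-3 a^-1 b^-2 a b a^-3) = tr(a b a^-3 b^-3 a^-1 b^-1) tr(b) - tr(a b a^-3 b^-3 a^-1) = -x^3*y^4*z^2 + 2*x^4*y^3*z + x^2*y^5*z + x^2*y^3*z^3 - x^5*y^2 - x^3*y^4 + x*y^4*z^2 - x^4*y*z - 7*x^2*y^3*z - x^2*y*z^3 - y^5*z - y^3*z^3 + 5*x^3*y^2 + x*y^4 + x*y^2*z^2 + 3*x^2*y*z + 4*y^3*z + y*z^3 + x^3 - 3*x*y^2 - 2*y*z - 3*x

-x^3*y^4*z^2 + 2*x^4*y^3*z + x^2*y^5*z + x^2*y^3*z^3 - x^5*y^2 - x^3*y^4 + x*y^4*z^2 - x^4*y*z - 7*x^2*y^3*z - x^2*y*z^3 - y^5*z - y^3*z^3 + 5*x^3*y^2 + x*y^4 + x*y^2*z^2 + 3*x^2*y*z + 4*y^3*z + y*z^3 + x^3 - 3*x*y^2 - 2*y*z - 3*x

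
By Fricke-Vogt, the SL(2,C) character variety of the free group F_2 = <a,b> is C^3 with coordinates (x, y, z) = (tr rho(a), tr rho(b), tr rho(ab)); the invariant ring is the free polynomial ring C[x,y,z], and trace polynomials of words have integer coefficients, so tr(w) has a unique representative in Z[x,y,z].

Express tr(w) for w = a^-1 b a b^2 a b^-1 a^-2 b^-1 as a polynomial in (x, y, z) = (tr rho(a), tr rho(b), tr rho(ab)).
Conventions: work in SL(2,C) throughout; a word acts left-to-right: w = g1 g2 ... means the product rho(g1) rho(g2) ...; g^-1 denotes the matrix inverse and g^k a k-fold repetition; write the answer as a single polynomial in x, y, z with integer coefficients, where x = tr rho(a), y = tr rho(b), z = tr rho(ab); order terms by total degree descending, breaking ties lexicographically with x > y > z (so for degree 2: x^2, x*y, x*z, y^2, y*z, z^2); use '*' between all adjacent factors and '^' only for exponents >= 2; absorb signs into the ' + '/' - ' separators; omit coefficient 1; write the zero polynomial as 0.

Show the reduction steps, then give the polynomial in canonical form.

reduce: tr(b^2) = tr(b) tr(b) - tr(1)  (reduce the b square) = y^2 - 2
so tr(a b^2) = tr(b) tr(a b) - tr(a)  (reduce the b square) = y*z - x
reduce: tr(b^2 a b) = tr(b) tr(a b^2) - tr(a b)  (reduce the b square) = y^2*z - x*y - z
so tr(a b a b) = tr(b a) tr(b a) - tr(1)  (split on b) = z^2 - 2
so tr(a b a) = tr(a) tr(b a) - tr(b)  (reduce the a square) = x*z - y
tr(b^2 a b a) = tr(b) tr(a b a b) - tr(a b a)  (reduce the b square) = y*z^2 - x*z - y
reduce: tr(a^-1 b^2 a b) = tr(b^2 a b) tr(a) - tr(b^2 a b a)  (eliminate a^-1) = x*y^2*z - x^2*y - y*z^2 + y
reduce: tr(b^2 a b^-1 a^-1) = tr(a^-1 b^2 a) tr(b) - tr(a^-1 b^2 a b)  (eliminate b^-1) = -x*y^2*z + x^2*y + y^3 + y*z^2 - 3*y
so tr(a^2 b a b) = tr(a) tr(b a b a) - tr(b a b)  (reduce the a square) = x*z^2 - y*z - x
reduce: tr(a^2 b a) = tr(a) tr(a b a) - tr(a b)  (reduce the a square) = x^2*z - x*y - z
so tr(a b a b^2 a) = tr(b) tr(a^2 b a b) - tr(a^2 b a)  (reduce the b square) = x*y*z^2 - x^2*z - y^2*z + z
tr(a b a b a b) = tr(b a b a) tr(b a) - tr(a b)  (split on b) = z^3 - 3*z
so tr(b a b^2 a b a) = tr(b) tr(a b a b a b) - tr(a b a b a)  (reduce the b square) = y*z^3 - x*z^2 - 2*y*z + x
tr(a^2) = tr(a) tr(a) - tr(1)  (reduce the a square) = x^2 - 2
tr(a b^2 a) = tr(b) tr(a^2 b) - tr(a^2)  (reduce the b square) = x*y*z - x^2 - y^2 + 2
tr(b a b^2 a b) = tr(b) tr(a b^2 a b) - tr(a b^2 a)  (reduce the b square) = y^2*z^2 - 2*x*y*z + x^2 - 2
tr(a b a b^2 a b a) = tr(a) tr(b a b^2 a b a) - tr(b a b^2 a b)  (reduce the a square) = x*y*z^3 - x^2*z^2 - y^2*z^2 + 2
so tr(a b a b a b a b) = tr(b a) tr(b a b a b a) - tr(b^-1 a^-1 b^-1 a^-1)  (split on b) = z^4 - 4*z^2 + 2
reduce: tr(a b a b a b a) = tr(a) tr(b a b a b a) - tr(b a b a b)  (reduce the a square) = x*z^3 - y*z^2 - 2*x*z + y
tr(a b a b^2 a b a b) = tr(b) tr(a b a b a b a b) - tr(a b a b a b a)  (reduce the b square) = y*z^4 - x*z^3 - 3*y*z^2 + 2*x*z + y
tr(b^-1 a b a b^2 a b a) = tr(a b a b^2 a b a) tr(b) - tr(a b a b^2 a b a b)  (eliminate b^-1) = x*y^2*z^3 - x^2*y*z^2 - y^3*z^2 - y*z^4 + x*z^3 + 3*y*z^2 - 2*x*z + y
tr(a^-1 b^-1 a b a b^2 a b) = tr(b^-1 a b a b^2 a b) tr(a) - tr(b^-1 a b a b^2 a b a)  (eliminate a^-1) = -x*y^2*z^3 + 2*x^2*y*z^2 + y^3*z^2 + y*z^4 - x^3*z - x*y^2*z - x*z^3 - 3*y*z^2 + 3*x*z - y
so tr(a^-1 b^-1 a b a b^2 a b^-1) = tr(a^-1 b^-1 a b a b^2 a) tr(b) - tr(a^-1 b^-1 a b a b^2 a b)  (eliminate b^-1) = x*y^2*z^3 - 2*x^2*y*z^2 - y^3*z^2 - y*z^4 + x^3*z + x*y^2*z + x*z^3 + 4*y*z^2 - 3*x*z - y
tr(b^-1 a b a b^2 a) = tr(a b a b^2 a) tr(b) - tr(a b a b^2 a b)  (eliminate b^-1) = x*y^2*z^2 - x^2*y*z - y^3*z - y*z^3 + x*z^2 + 3*y*z - x
tr(b^-1 a b a b^2 a b^-1) = tr(b^-1 a b a b^2 a) tr(b) - tr(b^-1 a b a b^2 a b)  (eliminate b^-1) = x*y^3*z^2 - x^2*y^2*z - y^4*z - y^2*z^3 + x^2*z + 4*y^2*z - x*y - z
reduce: tr(b a b^2 a b^-1 a^-2 b^-1 a) = tr(a^-1 b^-1 a b a b^2 a b^-1) tr(a) - tr(a^-1 b^-1 a b a b^2 a b^-1 a)  (eliminate a^-1) = x^2*y^2*z^3 - 2*x^3*y*z^2 - 2*x*y^3*z^2 - x*y*z^4 + x^4*z + 2*x^2*y^2*z + x^2*z^3 + y^4*z + y^2*z^3 + 4*x*y*z^2 - 4*x^2*z - 4*y^2*z + z
so tr(a^-1 b a b^2 a b^-1 a^-2 b^-1) = tr(b a b^2 a b^-1 a^-2 b^-1) tr(a) - tr(b a b^2 a b^-1 a^-2 b^-1 a)  (eliminate a^-1) = -x^2*y^2*z^3 + 2*x^3*y*z^2 + 2*x*y^3*z^2 + x*y*z^4 - x^4*z - 3*x^2*y^2*z - x^2*z^3 - y^4*z - y^2*z^3 + x^3*y + x*y^3 - 3*x*y*z^2 + 4*x^2*z + 4*y^2*z - 3*x*y - z

-x^2*y^2*z^3 + 2*x^3*y*z^2 + 2*x*y^3*z^2 + x*y*z^4 - x^4*z - 3*x^2*y^2*z - x^2*z^3 - y^4*z - y^2*z^3 + x^3*y + x*y^3 - 3*x*y*z^2 + 4*x^2*z + 4*y^2*z - 3*x*y - z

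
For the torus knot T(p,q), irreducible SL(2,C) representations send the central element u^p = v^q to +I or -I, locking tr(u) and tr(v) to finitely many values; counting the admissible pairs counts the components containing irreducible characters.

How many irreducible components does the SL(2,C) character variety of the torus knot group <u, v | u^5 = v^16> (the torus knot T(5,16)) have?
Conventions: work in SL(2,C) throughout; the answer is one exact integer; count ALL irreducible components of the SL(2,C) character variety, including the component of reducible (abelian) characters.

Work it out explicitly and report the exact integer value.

For T(5,16): irreducibility forces the central element u^5 = v^16 to one of +I, -I.
On an irreducible component, tr(u) is locked at 2*cos(pi*alpha/5) for some alpha in 1..4, and tr(v) at 2*cos(pi*beta/16) for some beta in 1..15.
The two central values (-1)^alpha I and (-1)^beta I must be the same matrix, so alpha and beta share a parity.
Counting: 2 odd alphas x 8 odd betas + 2 even alphas x 7 even betas = 16 + 14 = 30.
components with irreducible characters: 30; plus the single component of reducible (abelian) characters: total 31.

31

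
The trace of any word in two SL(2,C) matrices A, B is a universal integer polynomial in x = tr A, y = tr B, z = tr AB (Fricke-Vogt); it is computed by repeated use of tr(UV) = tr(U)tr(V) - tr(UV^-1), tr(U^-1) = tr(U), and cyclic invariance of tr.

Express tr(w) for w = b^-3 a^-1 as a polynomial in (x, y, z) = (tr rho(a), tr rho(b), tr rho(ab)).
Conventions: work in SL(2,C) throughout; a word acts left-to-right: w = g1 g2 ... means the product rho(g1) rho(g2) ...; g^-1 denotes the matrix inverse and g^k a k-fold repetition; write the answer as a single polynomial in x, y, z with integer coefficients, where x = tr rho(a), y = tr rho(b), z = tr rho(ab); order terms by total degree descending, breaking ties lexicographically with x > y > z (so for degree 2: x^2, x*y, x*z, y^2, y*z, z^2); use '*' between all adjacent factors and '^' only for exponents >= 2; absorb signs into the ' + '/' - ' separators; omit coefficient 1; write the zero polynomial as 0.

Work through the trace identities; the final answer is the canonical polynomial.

so trace(a^-1) = trace(a) = x
reduce: trace(a^-1 b) = trace(b)*trace(a) - trace(b a)   [inverse elimination on a] = x*y - z
trace(a^-1 b^-1) = trace(a^-1)*trace(b) - trace(a^-1 b)   [inverse elimination on b] = z
trace(b^-2 a^-1) = trace(a^-1 b^-1)*trace(b) - trace(a^-1)   [inverse elimination on b] = y*z - x
trace(b^-3 a^-1) = trace(b^-2 a^-1)*trace(b) - trace(b^-2 a^-1 b)   [inverse elimination on b] = y^2*z - x*y - z

y^2*z - x*y - z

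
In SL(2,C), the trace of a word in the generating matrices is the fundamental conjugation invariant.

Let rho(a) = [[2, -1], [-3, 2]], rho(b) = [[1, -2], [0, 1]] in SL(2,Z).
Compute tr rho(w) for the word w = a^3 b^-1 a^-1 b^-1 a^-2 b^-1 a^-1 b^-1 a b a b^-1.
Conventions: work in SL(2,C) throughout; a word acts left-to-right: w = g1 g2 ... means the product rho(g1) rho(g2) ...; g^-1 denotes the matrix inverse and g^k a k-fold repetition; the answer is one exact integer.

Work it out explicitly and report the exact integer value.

4981948

rho(a) = [[2, -1], [-3, 2]]
... * rho(a) = [[2, -1], [-3, 2]]  ->  [[7, -4], [-12, 7]]
... * rho(a) = [[2, -1], [-3, 2]]  ->  [[26, -15], [-45, 26]]
... * rho(b^-1) = [[1, 2], [0, 1]]  ->  [[26, 37], [-45, -64]]
... * rho(a^-1) = [[2, 1], [3, 2]]  ->  [[163, 100], [-282, -173]]
... * rho(b^-1) = [[1, 2], [0, 1]]  ->  [[163, 426], [-282, -737]]
... * rho(a^-1) = [[2, 1], [3, 2]]  ->  [[1604, 1015], [-2775, -1756]]
... * rho(a^-1) = [[2, 1], [3, 2]]  ->  [[6253, 3634], [-10818, -6287]]
... * rho(b^-1) = [[1, 2], [0, 1]]  ->  [[6253, 16140], [-10818, -27923]]
... * rho(a^-1) = [[2, 1], [3, 2]]  ->  [[60926, 38533], [-105405, -66664]]
... * rho(b^-1) = [[1, 2], [0, 1]]  ->  [[60926, 160385], [-105405, -277474]]
... * rho(a) = [[2, -1], [-3, 2]]  ->  [[-359303, 259844], [621612, -449543]]
... * rho(b) = [[1, -2], [0, 1]]  ->  [[-359303, 978450], [621612, -1692767]]
... * rho(a) = [[2, -1], [-3, 2]]  ->  [[-3653956, 2316203], [6321525, -4007146]]
... * rho(b^-1) = [[1, 2], [0, 1]]  ->  [[-3653956, -4991709], [6321525, 8635904]]
tr = -3653956 + 8635904 = 4981948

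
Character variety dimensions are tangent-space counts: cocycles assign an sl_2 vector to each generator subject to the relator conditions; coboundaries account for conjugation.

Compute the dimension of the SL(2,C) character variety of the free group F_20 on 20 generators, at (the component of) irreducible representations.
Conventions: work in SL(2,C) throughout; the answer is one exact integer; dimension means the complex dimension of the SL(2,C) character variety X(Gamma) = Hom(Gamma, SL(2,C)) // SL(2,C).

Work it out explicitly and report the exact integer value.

57

Gamma = F_20 has 20 generators and no relators.
Z^1(Gamma, Ad rho) = (sl_2)^20: a cocycle is a free choice of one sl_2 vector per generator, so dim Z^1 = 3*20 = 60.
Irreducibility makes the coboundary map sl_2 -> Z^1 injective (trivial centralizer), so dim B^1 = 3.
Therefore dim X = 60 - 3 = 57.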